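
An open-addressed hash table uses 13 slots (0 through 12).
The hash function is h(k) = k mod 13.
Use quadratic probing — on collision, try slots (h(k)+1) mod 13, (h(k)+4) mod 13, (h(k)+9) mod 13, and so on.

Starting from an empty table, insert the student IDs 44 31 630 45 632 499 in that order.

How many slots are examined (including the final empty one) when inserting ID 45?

44: h=5 -> slot 5
31: h=5, probe 5,6 -> slot 6
630: h=6, probe 6,7 -> slot 7
45: h=6, probe 6,7,10 -> slot 10
632: h=8 -> slot 8
499: h=5, probe 5,6,9 -> slot 9
Table: [∅, ∅, ∅, ∅, ∅, 44, 31, 630, 632, 499, 45, ∅, ∅]

3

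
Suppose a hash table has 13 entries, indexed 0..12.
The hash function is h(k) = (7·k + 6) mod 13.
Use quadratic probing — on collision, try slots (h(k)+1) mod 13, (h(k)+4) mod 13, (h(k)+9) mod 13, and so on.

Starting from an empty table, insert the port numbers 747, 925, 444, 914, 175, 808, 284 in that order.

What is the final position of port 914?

747 hashes to 9; slot 9 is free -> place at 9.
925 hashes to 7; slot 7 is free -> place at 7.
444 hashes to 7; 7 taken -> place at 8.
914 hashes to 8; 8,9 taken -> place at 12.
175 hashes to 9; 9 taken -> place at 10.
808 hashes to 7; 7,8 taken -> place at 11.
284 hashes to 5; slot 5 is free -> place at 5.
Table: [∅, ∅, ∅, ∅, ∅, 284, ∅, 925, 444, 747, 175, 808, 914]

12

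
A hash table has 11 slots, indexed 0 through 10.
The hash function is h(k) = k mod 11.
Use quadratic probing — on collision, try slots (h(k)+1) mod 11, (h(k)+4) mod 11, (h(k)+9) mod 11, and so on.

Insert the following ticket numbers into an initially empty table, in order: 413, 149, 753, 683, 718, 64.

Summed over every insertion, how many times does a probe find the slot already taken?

1

413: h=6 → slot 6
149: h=6, probe 6,7 → slot 7
753: h=5 → slot 5
683: h=1 → slot 1
718: h=3 → slot 3
64: h=9 → slot 9
Table: [_, 683, _, 718, _, 753, 413, 149, _, 64, _]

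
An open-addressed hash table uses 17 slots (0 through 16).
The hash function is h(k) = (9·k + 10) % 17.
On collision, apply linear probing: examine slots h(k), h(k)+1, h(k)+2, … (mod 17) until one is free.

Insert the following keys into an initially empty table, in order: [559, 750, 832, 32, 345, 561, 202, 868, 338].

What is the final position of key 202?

13

559: h=9 => slot 9
750: h=11 => slot 11
832: h=1 => slot 1
32: h=9, probe 9,10 => slot 10
345: h=4 => slot 4
561: h=10, probe 10,11,12 => slot 12
202: h=9, probe 9,10,11,12,13 => slot 13
868: h=2 => slot 2
338: h=9, probe 9,10,11,12,13,14 => slot 14
Table: [-, 832, 868, -, 345, -, -, -, -, 559, 32, 750, 561, 202, 338, -, -]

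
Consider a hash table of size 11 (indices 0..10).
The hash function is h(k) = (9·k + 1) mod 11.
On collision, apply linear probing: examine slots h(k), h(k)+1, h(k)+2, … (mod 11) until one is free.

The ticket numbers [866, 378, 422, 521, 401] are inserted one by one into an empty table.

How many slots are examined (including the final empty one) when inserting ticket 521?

3

Insert 866: h=7, slot 7 empty => index 7.
Insert 378: h=4, slot 4 empty => index 4.
Insert 422: h=4, slot 4 occupied => index 5.
Insert 521: h=4, slots 4,5 occupied => index 6.
Insert 401: h=2, slot 2 empty => index 2.
Table: [_, _, 401, _, 378, 422, 521, 866, _, _, _]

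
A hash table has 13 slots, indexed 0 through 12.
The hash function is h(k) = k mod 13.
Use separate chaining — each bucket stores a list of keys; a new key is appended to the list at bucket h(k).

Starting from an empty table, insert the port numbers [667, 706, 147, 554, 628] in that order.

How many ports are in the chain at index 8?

667 → bucket 4
706 → bucket 4 (collision)
147 → bucket 4 (collision)
554 → bucket 8
628 → bucket 4 (collision)
Final buckets:
0: -
1: -
2: -
3: -
4: 667 -> 706 -> 147 -> 628
5: -
6: -
7: -
8: 554
9: -
10: -
11: -
12: -

1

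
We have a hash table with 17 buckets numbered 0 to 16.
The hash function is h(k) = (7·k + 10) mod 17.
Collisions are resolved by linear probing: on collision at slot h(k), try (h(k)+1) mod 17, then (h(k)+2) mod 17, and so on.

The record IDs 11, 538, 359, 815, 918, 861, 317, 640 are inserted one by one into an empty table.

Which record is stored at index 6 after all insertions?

11 hashes to 2; slot 2 is free => place at 2.
538 hashes to 2; 2 taken => place at 3.
359 hashes to 7; slot 7 is free => place at 7.
815 hashes to 3; 3 taken => place at 4.
918 hashes to 10; slot 10 is free => place at 10.
861 hashes to 2; 2,3,4 taken => place at 5.
317 hashes to 2; 2,3,4,5 taken => place at 6.
640 hashes to 2; 2,3,4,5,6,7 taken => place at 8.
Table: [∅, ∅, 11, 538, 815, 861, 317, 359, 640, ∅, 918, ∅, ∅, ∅, ∅, ∅, ∅]

317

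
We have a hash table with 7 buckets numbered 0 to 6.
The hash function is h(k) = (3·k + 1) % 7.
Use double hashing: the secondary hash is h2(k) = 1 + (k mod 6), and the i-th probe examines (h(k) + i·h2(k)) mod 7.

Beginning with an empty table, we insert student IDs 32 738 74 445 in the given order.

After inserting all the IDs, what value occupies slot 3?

738

Insert 32: h=6, slot 6 empty -> index 6.
Insert 738: h=3, slot 3 empty -> index 3.
Insert 74: h=6, h2=3, slot 6 occupied -> index 2.
Insert 445: h=6, h2=2, slot 6 occupied -> index 1.
Table: [., 445, 74, 738, ., ., 32]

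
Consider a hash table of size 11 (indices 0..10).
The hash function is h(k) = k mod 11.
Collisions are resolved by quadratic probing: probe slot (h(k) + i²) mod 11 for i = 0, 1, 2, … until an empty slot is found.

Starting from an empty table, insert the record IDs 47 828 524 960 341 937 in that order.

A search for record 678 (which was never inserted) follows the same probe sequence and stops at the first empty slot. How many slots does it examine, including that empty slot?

47: h=3 → slot 3
828: h=3, probe 3,4 → slot 4
524: h=7 → slot 7
960: h=3, probe 3,4,7,1 → slot 1
341: h=0 → slot 0
937: h=2 → slot 2
Table: [341, 960, 937, 47, 828, -, -, 524, -, -, -]
Lookup 678: h=7, probe 7,8 → slot 8 empty, not found.

2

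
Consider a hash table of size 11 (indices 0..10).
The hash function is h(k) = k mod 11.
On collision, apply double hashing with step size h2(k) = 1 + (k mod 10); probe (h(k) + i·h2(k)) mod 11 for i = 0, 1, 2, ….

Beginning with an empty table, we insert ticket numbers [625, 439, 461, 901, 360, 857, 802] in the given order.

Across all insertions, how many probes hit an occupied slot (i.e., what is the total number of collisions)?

5

625: h=9 -> slot 9
439: h=10 -> slot 10
461: h=10, h2=2, probe 10,1 -> slot 1
901: h=10, h2=2, probe 10,1,3 -> slot 3
360: h=8 -> slot 8
857: h=10, h2=8, probe 10,7 -> slot 7
802: h=10, h2=3, probe 10,2 -> slot 2
Table: [., 461, 802, 901, ., ., ., 857, 360, 625, 439]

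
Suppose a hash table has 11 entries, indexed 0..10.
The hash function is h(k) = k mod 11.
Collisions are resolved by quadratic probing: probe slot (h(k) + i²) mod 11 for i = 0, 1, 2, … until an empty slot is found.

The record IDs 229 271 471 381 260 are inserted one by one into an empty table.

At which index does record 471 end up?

10

Insert 229: h=9, slot 9 empty → index 9.
Insert 271: h=7, slot 7 empty → index 7.
Insert 471: h=9, slot 9 occupied → index 10.
Insert 381: h=7, slot 7 occupied → index 8.
Insert 260: h=7, slots 7,8 occupied → index 0.
Table: [260, —, —, —, —, —, —, 271, 381, 229, 471]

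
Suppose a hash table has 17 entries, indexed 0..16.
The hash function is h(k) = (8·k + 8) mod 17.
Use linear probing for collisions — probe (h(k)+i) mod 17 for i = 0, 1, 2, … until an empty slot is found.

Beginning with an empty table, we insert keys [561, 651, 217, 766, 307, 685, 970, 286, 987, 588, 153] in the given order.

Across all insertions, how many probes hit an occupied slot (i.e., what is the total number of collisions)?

11

Insert 561: h=8, slot 8 empty => index 8.
Insert 651: h=14, slot 14 empty => index 14.
Insert 217: h=10, slot 10 empty => index 10.
Insert 766: h=16, slot 16 empty => index 16.
Insert 307: h=16, slot 16 occupied => index 0.
Insert 685: h=14, slot 14 occupied => index 15.
Insert 970: h=16, slots 16,0 occupied => index 1.
Insert 286: h=1, slot 1 occupied => index 2.
Insert 987: h=16, slots 16,0,1,2 occupied => index 3.
Insert 588: h=3, slot 3 occupied => index 4.
Insert 153: h=8, slot 8 occupied => index 9.
Table: [307, 970, 286, 987, 588, ∅, ∅, ∅, 561, 153, 217, ∅, ∅, ∅, 651, 685, 766]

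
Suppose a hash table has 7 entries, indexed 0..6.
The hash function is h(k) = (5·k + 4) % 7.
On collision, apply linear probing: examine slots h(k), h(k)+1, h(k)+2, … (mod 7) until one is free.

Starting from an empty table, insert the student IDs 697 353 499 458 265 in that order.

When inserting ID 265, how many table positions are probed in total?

3

697: h=3 -> slot 3
353: h=5 -> slot 5
499: h=0 -> slot 0
458: h=5, probe 5,6 -> slot 6
265: h=6, probe 6,0,1 -> slot 1
Table: [499, 265, -, 697, -, 353, 458]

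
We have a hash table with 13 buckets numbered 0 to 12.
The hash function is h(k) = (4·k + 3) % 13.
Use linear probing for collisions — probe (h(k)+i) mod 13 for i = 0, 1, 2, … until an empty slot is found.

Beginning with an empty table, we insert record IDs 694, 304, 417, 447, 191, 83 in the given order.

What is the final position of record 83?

Insert 694: h=10, slot 10 empty → index 10.
Insert 304: h=10, slot 10 occupied → index 11.
Insert 417: h=7, slot 7 empty → index 7.
Insert 447: h=10, slots 10,11 occupied → index 12.
Insert 191: h=0, slot 0 empty → index 0.
Insert 83: h=10, slots 10,11,12,0 occupied → index 1.
Table: [191, 83, -, -, -, -, -, 417, -, -, 694, 304, 447]

1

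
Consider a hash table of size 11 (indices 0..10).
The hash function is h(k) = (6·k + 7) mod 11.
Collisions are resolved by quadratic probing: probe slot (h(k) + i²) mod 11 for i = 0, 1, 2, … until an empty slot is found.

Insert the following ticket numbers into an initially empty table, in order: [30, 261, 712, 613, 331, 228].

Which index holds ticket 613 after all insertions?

9

30: h=0 → slot 0
261: h=0, probe 0,1 → slot 1
712: h=0, probe 0,1,4 → slot 4
613: h=0, probe 0,1,4,9 → slot 9
331: h=2 → slot 2
228: h=0, probe 0,1,4,9,5 → slot 5
Table: [30, 261, 331, —, 712, 228, —, —, —, 613, —]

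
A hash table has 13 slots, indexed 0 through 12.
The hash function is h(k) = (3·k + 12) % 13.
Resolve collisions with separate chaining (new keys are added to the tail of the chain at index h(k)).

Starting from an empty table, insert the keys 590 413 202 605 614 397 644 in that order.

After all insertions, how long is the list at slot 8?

1

590 → bucket 1
413 → bucket 3
202 → bucket 7
605 → bucket 7 (collision)
614 → bucket 8
397 → bucket 7 (collision)
644 → bucket 7 (collision)
Final buckets:
0: .
1: 590
2: .
3: 413
4: .
5: .
6: .
7: 202 -> 605 -> 397 -> 644
8: 614
9: .
10: .
11: .
12: .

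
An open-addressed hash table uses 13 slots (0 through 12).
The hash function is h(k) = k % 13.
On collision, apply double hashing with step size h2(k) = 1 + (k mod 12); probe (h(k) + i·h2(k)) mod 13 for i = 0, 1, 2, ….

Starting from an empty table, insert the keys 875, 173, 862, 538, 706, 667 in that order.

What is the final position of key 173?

Insert 875: h=4, slot 4 empty -> index 4.
Insert 173: h=4, h2=6, slot 4 occupied -> index 10.
Insert 862: h=4, h2=11, slot 4 occupied -> index 2.
Insert 538: h=5, slot 5 empty -> index 5.
Insert 706: h=4, h2=11, slots 4,2 occupied -> index 0.
Insert 667: h=4, h2=8, slot 4 occupied -> index 12.
Table: [706, _, 862, _, 875, 538, _, _, _, _, 173, _, 667]

10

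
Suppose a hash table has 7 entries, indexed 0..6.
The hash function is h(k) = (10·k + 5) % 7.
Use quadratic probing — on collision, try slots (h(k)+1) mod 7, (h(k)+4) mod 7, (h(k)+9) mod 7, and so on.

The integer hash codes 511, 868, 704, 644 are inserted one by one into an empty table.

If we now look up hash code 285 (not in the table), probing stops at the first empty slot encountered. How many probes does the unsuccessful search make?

Insert 511: h=5, slot 5 empty -> index 5.
Insert 868: h=5, slot 5 occupied -> index 6.
Insert 704: h=3, slot 3 empty -> index 3.
Insert 644: h=5, slots 5,6 occupied -> index 2.
Table: [_, _, 644, 704, _, 511, 868]
Lookup 285: h=6, probe 6,0 → slot 0 empty, not found.

2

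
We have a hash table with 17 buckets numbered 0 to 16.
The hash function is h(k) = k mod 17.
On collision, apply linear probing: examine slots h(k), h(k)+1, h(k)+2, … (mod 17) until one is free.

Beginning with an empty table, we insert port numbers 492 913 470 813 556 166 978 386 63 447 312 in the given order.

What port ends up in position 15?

166

492 hashes to 16; slot 16 is free → place at 16.
913 hashes to 12; slot 12 is free → place at 12.
470 hashes to 11; slot 11 is free → place at 11.
813 hashes to 14; slot 14 is free → place at 14.
556 hashes to 12; 12 taken → place at 13.
166 hashes to 13; 13,14 taken → place at 15.
978 hashes to 9; slot 9 is free → place at 9.
386 hashes to 12; 12,13,14,15,16 taken → place at 0.
63 hashes to 12; 12,13,14,15,16,0 taken → place at 1.
447 hashes to 5; slot 5 is free → place at 5.
312 hashes to 6; slot 6 is free → place at 6.
Table: [386, 63, _, _, _, 447, 312, _, _, 978, _, 470, 913, 556, 813, 166, 492]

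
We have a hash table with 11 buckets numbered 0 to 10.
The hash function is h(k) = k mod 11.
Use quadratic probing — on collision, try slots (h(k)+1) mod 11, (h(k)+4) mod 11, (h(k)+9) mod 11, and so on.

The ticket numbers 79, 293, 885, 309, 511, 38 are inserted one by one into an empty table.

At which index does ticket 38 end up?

9

79 hashes to 2; slot 2 is free → place at 2.
293 hashes to 7; slot 7 is free → place at 7.
885 hashes to 5; slot 5 is free → place at 5.
309 hashes to 1; slot 1 is free → place at 1.
511 hashes to 5; 5 taken → place at 6.
38 hashes to 5; 5,6 taken → place at 9.
Table: [∅, 309, 79, ∅, ∅, 885, 511, 293, ∅, 38, ∅]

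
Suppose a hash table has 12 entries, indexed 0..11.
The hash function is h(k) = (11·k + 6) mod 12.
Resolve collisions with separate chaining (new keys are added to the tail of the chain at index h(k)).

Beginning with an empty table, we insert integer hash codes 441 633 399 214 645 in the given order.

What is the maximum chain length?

Insert 441: h=9, bucket 9 empty → new chain.
Insert 633: h=9, bucket 9 nonempty → append to chain.
Insert 399: h=3, bucket 3 empty → new chain.
Insert 214: h=8, bucket 8 empty → new chain.
Insert 645: h=9, bucket 9 nonempty → append to chain.
Final buckets:
0: -
1: -
2: -
3: 399
4: -
5: -
6: -
7: -
8: 214
9: 441 -> 633 -> 645
10: -
11: -

3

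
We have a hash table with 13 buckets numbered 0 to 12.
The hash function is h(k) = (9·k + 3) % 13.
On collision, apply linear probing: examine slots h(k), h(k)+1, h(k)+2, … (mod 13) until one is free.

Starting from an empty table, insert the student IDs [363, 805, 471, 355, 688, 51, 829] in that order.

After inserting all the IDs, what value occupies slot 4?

471

363 hashes to 7; slot 7 is free => place at 7.
805 hashes to 7; 7 taken => place at 8.
471 hashes to 4; slot 4 is free => place at 4.
355 hashes to 0; slot 0 is free => place at 0.
688 hashes to 7; 7,8 taken => place at 9.
51 hashes to 7; 7,8,9 taken => place at 10.
829 hashes to 2; slot 2 is free => place at 2.
Table: [355, —, 829, —, 471, —, —, 363, 805, 688, 51, —, —]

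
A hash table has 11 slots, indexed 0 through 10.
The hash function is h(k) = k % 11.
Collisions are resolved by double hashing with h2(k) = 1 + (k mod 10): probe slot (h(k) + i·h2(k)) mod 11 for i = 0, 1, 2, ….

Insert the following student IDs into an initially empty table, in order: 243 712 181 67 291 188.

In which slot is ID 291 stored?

243: h=1 -> slot 1
712: h=8 -> slot 8
181: h=5 -> slot 5
67: h=1, h2=8, probe 1,9 -> slot 9
291: h=5, h2=2, probe 5,7 -> slot 7
188: h=1, h2=9, probe 1,10 -> slot 10
Table: [., 243, ., ., ., 181, ., 291, 712, 67, 188]

7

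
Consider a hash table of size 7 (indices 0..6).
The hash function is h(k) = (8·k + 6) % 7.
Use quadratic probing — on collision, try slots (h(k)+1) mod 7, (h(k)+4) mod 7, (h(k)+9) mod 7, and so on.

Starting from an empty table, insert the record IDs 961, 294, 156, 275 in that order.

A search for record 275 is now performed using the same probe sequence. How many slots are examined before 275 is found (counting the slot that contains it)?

961 hashes to 1; slot 1 is free -> place at 1.
294 hashes to 6; slot 6 is free -> place at 6.
156 hashes to 1; 1 taken -> place at 2.
275 hashes to 1; 1,2 taken -> place at 5.
Table: [_, 961, 156, _, _, 275, 294]
Lookup 275: h=1, probe 1,2,5 → found at 5.

3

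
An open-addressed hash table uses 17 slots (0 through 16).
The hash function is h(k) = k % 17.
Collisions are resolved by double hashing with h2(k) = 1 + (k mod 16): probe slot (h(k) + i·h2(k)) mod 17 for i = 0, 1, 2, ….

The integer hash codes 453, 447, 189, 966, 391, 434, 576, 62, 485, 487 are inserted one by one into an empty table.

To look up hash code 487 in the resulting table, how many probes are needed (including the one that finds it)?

453 hashes to 11; slot 11 is free => place at 11.
447 hashes to 5; slot 5 is free => place at 5.
189 hashes to 2; slot 2 is free => place at 2.
966 hashes to 14; slot 14 is free => place at 14.
391 hashes to 0; slot 0 is free => place at 0.
434 hashes to 9; slot 9 is free => place at 9.
576 hashes to 15; slot 15 is free => place at 15.
62 hashes to 11, h2=15; 11,9 taken => place at 7.
485 hashes to 9, h2=6; 9,15 taken => place at 4.
487 hashes to 11, h2=8; 11,2 taken => place at 10.
Table: [391, _, 189, _, 485, 447, _, 62, _, 434, 487, 453, _, _, 966, 576, _]
Lookup 487: h=11, h2=8, probe 11,2,10 → found at 10.

3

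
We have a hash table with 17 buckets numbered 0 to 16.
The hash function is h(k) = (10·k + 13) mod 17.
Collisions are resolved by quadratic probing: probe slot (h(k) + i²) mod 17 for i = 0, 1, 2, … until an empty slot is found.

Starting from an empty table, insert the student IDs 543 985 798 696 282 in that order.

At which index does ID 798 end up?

543: h=3 -> slot 3
985: h=3, probe 3,4 -> slot 4
798: h=3, probe 3,4,7 -> slot 7
696: h=3, probe 3,4,7,12 -> slot 12
282: h=11 -> slot 11
Table: [-, -, -, 543, 985, -, -, 798, -, -, -, 282, 696, -, -, -, -]

7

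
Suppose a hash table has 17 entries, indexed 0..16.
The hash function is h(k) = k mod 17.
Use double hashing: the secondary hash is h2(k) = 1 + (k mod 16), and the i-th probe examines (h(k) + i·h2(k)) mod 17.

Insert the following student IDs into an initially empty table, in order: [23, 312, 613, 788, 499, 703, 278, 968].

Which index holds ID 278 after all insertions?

23: h=6 → slot 6
312: h=6, h2=9, probe 6,15 → slot 15
613: h=1 → slot 1
788: h=6, h2=5, probe 6,11 → slot 11
499: h=6, h2=4, probe 6,10 → slot 10
703: h=6, h2=16, probe 6,5 → slot 5
278: h=6, h2=7, probe 6,13 → slot 13
968: h=16 → slot 16
Table: [., 613, ., ., ., 703, 23, ., ., ., 499, 788, ., 278, ., 312, 968]

13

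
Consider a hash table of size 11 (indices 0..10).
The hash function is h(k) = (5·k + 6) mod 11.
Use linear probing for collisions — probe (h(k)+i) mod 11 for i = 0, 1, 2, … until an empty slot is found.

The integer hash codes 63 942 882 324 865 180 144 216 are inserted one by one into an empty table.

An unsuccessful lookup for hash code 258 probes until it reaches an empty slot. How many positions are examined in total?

Insert 63: h=2, slot 2 empty -> index 2.
Insert 942: h=8, slot 8 empty -> index 8.
Insert 882: h=5, slot 5 empty -> index 5.
Insert 324: h=9, slot 9 empty -> index 9.
Insert 865: h=8, slots 8,9 occupied -> index 10.
Insert 180: h=4, slot 4 empty -> index 4.
Insert 144: h=0, slot 0 empty -> index 0.
Insert 216: h=8, slots 8,9,10,0 occupied -> index 1.
Table: [144, 216, 63, ., 180, 882, ., ., 942, 324, 865]
Lookup 258: h=9, probe 9,10,0,1,2,3 → slot 3 empty, not found.

6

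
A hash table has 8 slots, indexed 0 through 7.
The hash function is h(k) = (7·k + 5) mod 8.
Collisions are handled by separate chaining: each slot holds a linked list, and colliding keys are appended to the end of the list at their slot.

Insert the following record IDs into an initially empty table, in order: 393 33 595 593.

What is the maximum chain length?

3

393 → bucket 4
33 → bucket 4 (collision)
595 → bucket 2
593 → bucket 4 (collision)
Final buckets:
0: -
1: -
2: 595
3: -
4: 393 -> 33 -> 593
5: -
6: -
7: -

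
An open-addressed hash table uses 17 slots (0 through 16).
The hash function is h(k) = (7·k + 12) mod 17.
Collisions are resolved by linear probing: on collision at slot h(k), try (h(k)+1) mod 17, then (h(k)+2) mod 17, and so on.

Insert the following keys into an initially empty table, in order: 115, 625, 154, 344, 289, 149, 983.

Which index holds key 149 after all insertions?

115: h=1 => slot 1
625: h=1, probe 1,2 => slot 2
154: h=2, probe 2,3 => slot 3
344: h=6 => slot 6
289: h=12 => slot 12
149: h=1, probe 1,2,3,4 => slot 4
983: h=8 => slot 8
Table: [_, 115, 625, 154, 149, _, 344, _, 983, _, _, _, 289, _, _, _, _]

4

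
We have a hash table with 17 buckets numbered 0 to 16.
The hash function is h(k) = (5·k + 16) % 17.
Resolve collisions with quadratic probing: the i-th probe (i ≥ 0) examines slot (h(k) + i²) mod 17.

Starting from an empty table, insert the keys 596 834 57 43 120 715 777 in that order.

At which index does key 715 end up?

596: h=4 => slot 4
834: h=4, probe 4,5 => slot 5
57: h=12 => slot 12
43: h=10 => slot 10
120: h=4, probe 4,5,8 => slot 8
715: h=4, probe 4,5,8,13 => slot 13
777: h=8, probe 8,9 => slot 9
Table: [., ., ., ., 596, 834, ., ., 120, 777, 43, ., 57, 715, ., ., .]

13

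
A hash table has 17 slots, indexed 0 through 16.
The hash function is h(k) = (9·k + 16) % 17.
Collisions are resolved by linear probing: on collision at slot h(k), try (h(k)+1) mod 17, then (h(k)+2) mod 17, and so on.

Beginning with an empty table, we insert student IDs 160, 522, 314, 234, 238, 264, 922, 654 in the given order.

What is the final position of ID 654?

4

160: h=11 → slot 11
522: h=5 → slot 5
314: h=3 → slot 3
234: h=14 → slot 14
238: h=16 → slot 16
264: h=12 → slot 12
922: h=1 → slot 1
654: h=3, probe 3,4 → slot 4
Table: [., 922, ., 314, 654, 522, ., ., ., ., ., 160, 264, ., 234, ., 238]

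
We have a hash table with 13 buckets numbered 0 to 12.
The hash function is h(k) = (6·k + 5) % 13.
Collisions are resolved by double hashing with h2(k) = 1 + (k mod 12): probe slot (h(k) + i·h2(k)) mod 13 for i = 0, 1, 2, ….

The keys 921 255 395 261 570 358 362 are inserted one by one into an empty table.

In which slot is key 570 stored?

921 hashes to 6; slot 6 is free → place at 6.
255 hashes to 1; slot 1 is free → place at 1.
395 hashes to 9; slot 9 is free → place at 9.
261 hashes to 11; slot 11 is free → place at 11.
570 hashes to 6, h2=7; 6 taken → place at 0.
358 hashes to 8; slot 8 is free → place at 8.
362 hashes to 6, h2=3; 6,9 taken → place at 12.
Table: [570, 255, ., ., ., ., 921, ., 358, 395, ., 261, 362]

0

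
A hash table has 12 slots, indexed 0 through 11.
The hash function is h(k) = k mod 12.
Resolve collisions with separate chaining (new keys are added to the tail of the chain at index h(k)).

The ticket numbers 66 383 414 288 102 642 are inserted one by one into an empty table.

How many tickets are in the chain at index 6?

4

Insert 66: h=6, bucket 6 empty → new chain.
Insert 383: h=11, bucket 11 empty → new chain.
Insert 414: h=6, bucket 6 nonempty → append to chain.
Insert 288: h=0, bucket 0 empty → new chain.
Insert 102: h=6, bucket 6 nonempty → append to chain.
Insert 642: h=6, bucket 6 nonempty → append to chain.
Final buckets:
0: 288
1: ∅
2: ∅
3: ∅
4: ∅
5: ∅
6: 66 -> 414 -> 102 -> 642
7: ∅
8: ∅
9: ∅
10: ∅
11: 383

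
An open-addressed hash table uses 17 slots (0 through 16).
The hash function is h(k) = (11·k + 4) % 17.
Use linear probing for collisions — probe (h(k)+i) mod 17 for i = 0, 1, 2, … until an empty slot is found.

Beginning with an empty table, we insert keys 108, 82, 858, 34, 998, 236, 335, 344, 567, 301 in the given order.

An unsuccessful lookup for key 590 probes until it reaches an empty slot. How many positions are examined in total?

9

108: h=2 → slot 2
82: h=5 → slot 5
858: h=7 → slot 7
34: h=4 → slot 4
998: h=0 → slot 0
236: h=16 → slot 16
335: h=0, probe 0,1 → slot 1
344: h=14 → slot 14
567: h=2, probe 2,3 → slot 3
301: h=0, probe 0,1,2,3,4,5,6 → slot 6
Table: [998, 335, 108, 567, 34, 82, 301, 858, _, _, _, _, _, _, 344, _, 236]
Lookup 590: h=0, probe 0,1,2,3,4,5,6,7,8 → slot 8 empty, not found.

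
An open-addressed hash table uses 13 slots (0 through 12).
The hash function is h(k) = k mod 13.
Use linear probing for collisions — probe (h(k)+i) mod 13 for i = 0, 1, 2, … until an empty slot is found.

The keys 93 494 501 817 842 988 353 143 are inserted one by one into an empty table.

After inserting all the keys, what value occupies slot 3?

Insert 93: h=2, slot 2 empty => index 2.
Insert 494: h=0, slot 0 empty => index 0.
Insert 501: h=7, slot 7 empty => index 7.
Insert 817: h=11, slot 11 empty => index 11.
Insert 842: h=10, slot 10 empty => index 10.
Insert 988: h=0, slot 0 occupied => index 1.
Insert 353: h=2, slot 2 occupied => index 3.
Insert 143: h=0, slots 0,1,2,3 occupied => index 4.
Table: [494, 988, 93, 353, 143, -, -, 501, -, -, 842, 817, -]

353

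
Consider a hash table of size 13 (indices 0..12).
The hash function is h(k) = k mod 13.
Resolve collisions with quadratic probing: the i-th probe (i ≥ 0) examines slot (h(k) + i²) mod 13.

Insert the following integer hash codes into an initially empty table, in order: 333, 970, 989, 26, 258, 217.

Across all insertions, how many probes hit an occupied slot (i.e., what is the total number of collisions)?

2

Insert 333: h=8, slot 8 empty → index 8.
Insert 970: h=8, slot 8 occupied → index 9.
Insert 989: h=1, slot 1 empty → index 1.
Insert 26: h=0, slot 0 empty → index 0.
Insert 258: h=11, slot 11 empty → index 11.
Insert 217: h=9, slot 9 occupied → index 10.
Table: [26, 989, -, -, -, -, -, -, 333, 970, 217, 258, -]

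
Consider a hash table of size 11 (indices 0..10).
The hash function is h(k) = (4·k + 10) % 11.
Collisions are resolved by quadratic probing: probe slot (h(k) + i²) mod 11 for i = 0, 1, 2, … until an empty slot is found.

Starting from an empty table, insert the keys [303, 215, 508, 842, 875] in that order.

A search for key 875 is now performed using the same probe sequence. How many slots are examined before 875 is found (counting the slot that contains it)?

303: h=1 → slot 1
215: h=1, probe 1,2 → slot 2
508: h=7 → slot 7
842: h=1, probe 1,2,5 → slot 5
875: h=1, probe 1,2,5,10 → slot 10
Table: [., 303, 215, ., ., 842, ., 508, ., ., 875]
Lookup 875: h=1, probe 1,2,5,10 → found at 10.

4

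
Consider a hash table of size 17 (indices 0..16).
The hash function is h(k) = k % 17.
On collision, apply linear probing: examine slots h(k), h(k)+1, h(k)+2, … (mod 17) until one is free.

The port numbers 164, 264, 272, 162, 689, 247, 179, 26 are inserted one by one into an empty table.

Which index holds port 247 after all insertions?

Insert 164: h=11, slot 11 empty => index 11.
Insert 264: h=9, slot 9 empty => index 9.
Insert 272: h=0, slot 0 empty => index 0.
Insert 162: h=9, slot 9 occupied => index 10.
Insert 689: h=9, slots 9,10,11 occupied => index 12.
Insert 247: h=9, slots 9,10,11,12 occupied => index 13.
Insert 179: h=9, slots 9,10,11,12,13 occupied => index 14.
Insert 26: h=9, slots 9,10,11,12,13,14 occupied => index 15.
Table: [272, _, _, _, _, _, _, _, _, 264, 162, 164, 689, 247, 179, 26, _]

13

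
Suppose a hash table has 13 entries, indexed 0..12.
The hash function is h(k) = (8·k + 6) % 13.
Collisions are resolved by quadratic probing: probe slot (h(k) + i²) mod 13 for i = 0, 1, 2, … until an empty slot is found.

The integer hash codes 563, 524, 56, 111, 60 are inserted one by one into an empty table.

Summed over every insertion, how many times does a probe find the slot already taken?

3

563: h=12 => slot 12
524: h=12, probe 12,0 => slot 0
56: h=12, probe 12,0,3 => slot 3
111: h=10 => slot 10
60: h=5 => slot 5
Table: [524, -, -, 56, -, 60, -, -, -, -, 111, -, 563]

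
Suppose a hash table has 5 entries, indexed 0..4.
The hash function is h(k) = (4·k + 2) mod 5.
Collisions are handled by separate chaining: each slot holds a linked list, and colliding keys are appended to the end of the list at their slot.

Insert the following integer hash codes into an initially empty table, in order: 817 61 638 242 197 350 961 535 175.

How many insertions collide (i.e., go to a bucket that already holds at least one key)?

5

817 -> bucket 0
61 -> bucket 1
638 -> bucket 4
242 -> bucket 0 (collision)
197 -> bucket 0 (collision)
350 -> bucket 2
961 -> bucket 1 (collision)
535 -> bucket 2 (collision)
175 -> bucket 2 (collision)
Final buckets:
0: 817 -> 242 -> 197
1: 61 -> 961
2: 350 -> 535 -> 175
3: —
4: 638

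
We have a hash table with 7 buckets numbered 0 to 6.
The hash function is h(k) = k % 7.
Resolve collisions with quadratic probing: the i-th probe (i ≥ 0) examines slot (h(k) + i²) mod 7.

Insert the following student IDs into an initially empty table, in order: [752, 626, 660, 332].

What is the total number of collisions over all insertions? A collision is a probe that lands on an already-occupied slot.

Insert 752: h=3, slot 3 empty → index 3.
Insert 626: h=3, slot 3 occupied → index 4.
Insert 660: h=2, slot 2 empty → index 2.
Insert 332: h=3, slots 3,4 occupied → index 0.
Table: [332, ∅, 660, 752, 626, ∅, ∅]

3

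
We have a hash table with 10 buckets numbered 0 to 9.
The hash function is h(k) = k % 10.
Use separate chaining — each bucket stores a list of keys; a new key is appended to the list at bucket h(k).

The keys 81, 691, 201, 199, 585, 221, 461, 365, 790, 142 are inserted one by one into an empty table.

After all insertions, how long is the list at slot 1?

5

81 -> bucket 1
691 -> bucket 1 (collision)
201 -> bucket 1 (collision)
199 -> bucket 9
585 -> bucket 5
221 -> bucket 1 (collision)
461 -> bucket 1 (collision)
365 -> bucket 5 (collision)
790 -> bucket 0
142 -> bucket 2
Final buckets:
0: 790
1: 81 -> 691 -> 201 -> 221 -> 461
2: 142
3: -
4: -
5: 585 -> 365
6: -
7: -
8: -
9: 199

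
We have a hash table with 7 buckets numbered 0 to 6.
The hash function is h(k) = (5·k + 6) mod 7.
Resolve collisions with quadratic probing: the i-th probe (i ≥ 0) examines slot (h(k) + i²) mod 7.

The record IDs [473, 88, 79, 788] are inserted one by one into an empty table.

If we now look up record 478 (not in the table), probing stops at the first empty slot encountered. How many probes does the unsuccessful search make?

473 hashes to 5; slot 5 is free -> place at 5.
88 hashes to 5; 5 taken -> place at 6.
79 hashes to 2; slot 2 is free -> place at 2.
788 hashes to 5; 5,6,2 taken -> place at 0.
Table: [788, ∅, 79, ∅, ∅, 473, 88]
Lookup 478: h=2, probe 2,3 → slot 3 empty, not found.

2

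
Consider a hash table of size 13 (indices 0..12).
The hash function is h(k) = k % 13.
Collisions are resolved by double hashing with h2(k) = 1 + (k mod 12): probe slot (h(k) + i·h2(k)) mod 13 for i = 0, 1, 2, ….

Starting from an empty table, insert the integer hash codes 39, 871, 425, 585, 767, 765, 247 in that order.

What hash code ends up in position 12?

767

Insert 39: h=0, slot 0 empty → index 0.
Insert 871: h=0, h2=8, slot 0 occupied → index 8.
Insert 425: h=9, slot 9 empty → index 9.
Insert 585: h=0, h2=10, slot 0 occupied → index 10.
Insert 767: h=0, h2=12, slot 0 occupied → index 12.
Insert 765: h=11, slot 11 empty → index 11.
Insert 247: h=0, h2=8, slots 0,8 occupied → index 3.
Table: [39, ∅, ∅, 247, ∅, ∅, ∅, ∅, 871, 425, 585, 765, 767]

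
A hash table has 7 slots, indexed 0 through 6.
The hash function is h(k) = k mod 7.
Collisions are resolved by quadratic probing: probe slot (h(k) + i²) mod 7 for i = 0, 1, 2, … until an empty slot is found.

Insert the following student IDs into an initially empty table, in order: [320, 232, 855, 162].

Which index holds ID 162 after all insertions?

Insert 320: h=5, slot 5 empty => index 5.
Insert 232: h=1, slot 1 empty => index 1.
Insert 855: h=1, slot 1 occupied => index 2.
Insert 162: h=1, slots 1,2,5 occupied => index 3.
Table: [_, 232, 855, 162, _, 320, _]

3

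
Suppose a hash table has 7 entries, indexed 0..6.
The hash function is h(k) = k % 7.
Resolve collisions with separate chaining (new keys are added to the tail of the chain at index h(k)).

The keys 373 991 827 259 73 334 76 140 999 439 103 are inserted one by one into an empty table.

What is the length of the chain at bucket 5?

4

373 -> bucket 2
991 -> bucket 4
827 -> bucket 1
259 -> bucket 0
73 -> bucket 3
334 -> bucket 5
76 -> bucket 6
140 -> bucket 0 (collision)
999 -> bucket 5 (collision)
439 -> bucket 5 (collision)
103 -> bucket 5 (collision)
Final buckets:
0: 259 -> 140
1: 827
2: 373
3: 73
4: 991
5: 334 -> 999 -> 439 -> 103
6: 76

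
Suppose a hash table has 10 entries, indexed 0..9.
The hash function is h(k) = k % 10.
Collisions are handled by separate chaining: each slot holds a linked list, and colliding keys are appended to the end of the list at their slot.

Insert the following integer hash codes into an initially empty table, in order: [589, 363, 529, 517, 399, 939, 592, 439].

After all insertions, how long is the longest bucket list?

Insert 589: h=9, bucket 9 empty -> new chain.
Insert 363: h=3, bucket 3 empty -> new chain.
Insert 529: h=9, bucket 9 nonempty -> append to chain.
Insert 517: h=7, bucket 7 empty -> new chain.
Insert 399: h=9, bucket 9 nonempty -> append to chain.
Insert 939: h=9, bucket 9 nonempty -> append to chain.
Insert 592: h=2, bucket 2 empty -> new chain.
Insert 439: h=9, bucket 9 nonempty -> append to chain.
Final buckets:
0: -
1: -
2: 592
3: 363
4: -
5: -
6: -
7: 517
8: -
9: 589 -> 529 -> 399 -> 939 -> 439

5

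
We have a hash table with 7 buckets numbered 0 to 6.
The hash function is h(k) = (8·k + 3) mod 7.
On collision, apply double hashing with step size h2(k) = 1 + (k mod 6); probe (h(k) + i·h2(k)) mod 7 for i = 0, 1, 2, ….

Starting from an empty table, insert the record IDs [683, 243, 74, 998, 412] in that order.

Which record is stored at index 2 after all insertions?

683 hashes to 0; slot 0 is free → place at 0.
243 hashes to 1; slot 1 is free → place at 1.
74 hashes to 0, h2=3; 0 taken → place at 3.
998 hashes to 0, h2=3; 0,3 taken → place at 6.
412 hashes to 2; slot 2 is free → place at 2.
Table: [683, 243, 412, 74, -, -, 998]

412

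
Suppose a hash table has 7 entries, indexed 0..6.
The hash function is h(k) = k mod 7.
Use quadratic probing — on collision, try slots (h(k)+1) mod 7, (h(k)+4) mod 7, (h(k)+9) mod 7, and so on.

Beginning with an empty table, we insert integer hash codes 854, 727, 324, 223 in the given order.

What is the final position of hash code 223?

854 hashes to 0; slot 0 is free => place at 0.
727 hashes to 6; slot 6 is free => place at 6.
324 hashes to 2; slot 2 is free => place at 2.
223 hashes to 6; 6,0 taken => place at 3.
Table: [854, —, 324, 223, —, —, 727]

3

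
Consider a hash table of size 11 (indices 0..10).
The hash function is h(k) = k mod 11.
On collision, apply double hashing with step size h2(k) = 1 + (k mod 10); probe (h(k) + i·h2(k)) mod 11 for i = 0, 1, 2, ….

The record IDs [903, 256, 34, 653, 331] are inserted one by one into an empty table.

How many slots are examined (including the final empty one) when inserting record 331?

3

Insert 903: h=1, slot 1 empty → index 1.
Insert 256: h=3, slot 3 empty → index 3.
Insert 34: h=1, h2=5, slot 1 occupied → index 6.
Insert 653: h=4, slot 4 empty → index 4.
Insert 331: h=1, h2=2, slots 1,3 occupied → index 5.
Table: [., 903, ., 256, 653, 331, 34, ., ., ., .]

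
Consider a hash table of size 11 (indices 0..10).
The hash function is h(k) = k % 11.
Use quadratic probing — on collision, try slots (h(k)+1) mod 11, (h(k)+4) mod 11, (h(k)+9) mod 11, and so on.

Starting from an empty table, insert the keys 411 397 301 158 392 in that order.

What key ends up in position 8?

411 hashes to 4; slot 4 is free => place at 4.
397 hashes to 1; slot 1 is free => place at 1.
301 hashes to 4; 4 taken => place at 5.
158 hashes to 4; 4,5 taken => place at 8.
392 hashes to 7; slot 7 is free => place at 7.
Table: [∅, 397, ∅, ∅, 411, 301, ∅, 392, 158, ∅, ∅]

158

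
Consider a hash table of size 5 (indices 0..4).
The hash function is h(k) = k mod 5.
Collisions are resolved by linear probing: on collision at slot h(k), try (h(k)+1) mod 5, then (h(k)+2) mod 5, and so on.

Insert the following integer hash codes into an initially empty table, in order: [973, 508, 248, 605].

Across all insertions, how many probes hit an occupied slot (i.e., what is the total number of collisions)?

4

973 hashes to 3; slot 3 is free → place at 3.
508 hashes to 3; 3 taken → place at 4.
248 hashes to 3; 3,4 taken → place at 0.
605 hashes to 0; 0 taken → place at 1.
Table: [248, 605, _, 973, 508]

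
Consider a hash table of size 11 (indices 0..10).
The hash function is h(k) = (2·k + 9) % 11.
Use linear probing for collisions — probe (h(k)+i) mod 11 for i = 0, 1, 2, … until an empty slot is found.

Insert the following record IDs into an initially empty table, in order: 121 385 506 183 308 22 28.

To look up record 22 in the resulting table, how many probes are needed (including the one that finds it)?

6

121: h=9 -> slot 9
385: h=9, probe 9,10 -> slot 10
506: h=9, probe 9,10,0 -> slot 0
183: h=1 -> slot 1
308: h=9, probe 9,10,0,1,2 -> slot 2
22: h=9, probe 9,10,0,1,2,3 -> slot 3
28: h=10, probe 10,0,1,2,3,4 -> slot 4
Table: [506, 183, 308, 22, 28, —, —, —, —, 121, 385]
Lookup 22: h=9, probe 9,10,0,1,2,3 → found at 3.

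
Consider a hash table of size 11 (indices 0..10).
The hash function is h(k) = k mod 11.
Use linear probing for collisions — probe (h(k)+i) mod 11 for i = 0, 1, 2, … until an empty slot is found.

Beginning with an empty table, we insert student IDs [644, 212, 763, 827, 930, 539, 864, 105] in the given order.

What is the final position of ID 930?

644 hashes to 6; slot 6 is free -> place at 6.
212 hashes to 3; slot 3 is free -> place at 3.
763 hashes to 4; slot 4 is free -> place at 4.
827 hashes to 2; slot 2 is free -> place at 2.
930 hashes to 6; 6 taken -> place at 7.
539 hashes to 0; slot 0 is free -> place at 0.
864 hashes to 6; 6,7 taken -> place at 8.
105 hashes to 6; 6,7,8 taken -> place at 9.
Table: [539, —, 827, 212, 763, —, 644, 930, 864, 105, —]

7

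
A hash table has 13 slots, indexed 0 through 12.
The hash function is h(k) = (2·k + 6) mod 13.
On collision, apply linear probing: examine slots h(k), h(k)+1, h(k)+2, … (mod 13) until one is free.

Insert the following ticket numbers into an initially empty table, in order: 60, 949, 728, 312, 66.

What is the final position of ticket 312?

60 hashes to 9; slot 9 is free => place at 9.
949 hashes to 6; slot 6 is free => place at 6.
728 hashes to 6; 6 taken => place at 7.
312 hashes to 6; 6,7 taken => place at 8.
66 hashes to 8; 8,9 taken => place at 10.
Table: [—, —, —, —, —, —, 949, 728, 312, 60, 66, —, —]

8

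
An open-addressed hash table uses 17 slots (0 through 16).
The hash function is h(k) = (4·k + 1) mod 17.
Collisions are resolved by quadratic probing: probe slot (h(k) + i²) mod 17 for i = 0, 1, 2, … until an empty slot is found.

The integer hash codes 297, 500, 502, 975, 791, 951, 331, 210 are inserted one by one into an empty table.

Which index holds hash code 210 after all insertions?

297 hashes to 16; slot 16 is free → place at 16.
500 hashes to 12; slot 12 is free → place at 12.
502 hashes to 3; slot 3 is free → place at 3.
975 hashes to 8; slot 8 is free → place at 8.
791 hashes to 3; 3 taken → place at 4.
951 hashes to 14; slot 14 is free → place at 14.
331 hashes to 16; 16 taken → place at 0.
210 hashes to 8; 8 taken → place at 9.
Table: [331, _, _, 502, 791, _, _, _, 975, 210, _, _, 500, _, 951, _, 297]

9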